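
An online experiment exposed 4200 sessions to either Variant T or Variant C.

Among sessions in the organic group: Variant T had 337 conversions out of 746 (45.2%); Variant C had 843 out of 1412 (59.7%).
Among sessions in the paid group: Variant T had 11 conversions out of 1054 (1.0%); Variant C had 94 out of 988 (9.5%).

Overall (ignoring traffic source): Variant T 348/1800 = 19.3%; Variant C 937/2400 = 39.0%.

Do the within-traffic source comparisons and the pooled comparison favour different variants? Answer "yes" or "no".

no

Within each traffic source level (organic 45.2% vs 59.7%; paid 1.0% vs 9.5%), Variant C has the higher rate every time. Pooled: 19.3% vs 39.0% — Variant C has the higher rate overall. They agree.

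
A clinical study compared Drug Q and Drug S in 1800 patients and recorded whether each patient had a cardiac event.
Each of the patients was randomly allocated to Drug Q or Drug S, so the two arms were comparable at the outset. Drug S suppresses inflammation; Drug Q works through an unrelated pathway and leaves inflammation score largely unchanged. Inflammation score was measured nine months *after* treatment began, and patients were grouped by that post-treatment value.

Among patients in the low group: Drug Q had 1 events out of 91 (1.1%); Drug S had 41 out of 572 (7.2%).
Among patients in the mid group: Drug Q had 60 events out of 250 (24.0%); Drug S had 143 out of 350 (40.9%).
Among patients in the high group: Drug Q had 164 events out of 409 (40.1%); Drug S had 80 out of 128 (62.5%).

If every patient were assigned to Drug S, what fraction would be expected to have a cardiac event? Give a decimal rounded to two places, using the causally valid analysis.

0.25

The inflammation score-specific comparison favours Drug Q throughout, but the pooled figures favour Drug S. The question is whether to condition on inflammation score.
Stratifying would compare drugs among patients the drugs themselves sorted into inflammation score groups — a form of selection on an intermediate. The unconditioned pooled rates give the total causal effect.
So P(outcome | do(Drug S)) is just the pooled rate for Drug S: 264/1050 = 0.251.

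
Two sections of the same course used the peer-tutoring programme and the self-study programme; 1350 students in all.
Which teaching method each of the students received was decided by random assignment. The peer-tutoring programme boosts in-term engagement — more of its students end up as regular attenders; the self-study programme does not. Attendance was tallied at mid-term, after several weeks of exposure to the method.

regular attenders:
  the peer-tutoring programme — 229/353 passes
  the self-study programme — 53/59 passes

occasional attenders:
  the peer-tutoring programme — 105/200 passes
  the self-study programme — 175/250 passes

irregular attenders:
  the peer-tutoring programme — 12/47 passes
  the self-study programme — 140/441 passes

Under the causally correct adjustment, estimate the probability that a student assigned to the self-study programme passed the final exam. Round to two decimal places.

0.49

Within every mid-term attendance level the self-study programme has the higher rate, yet pooled the peer-tutoring programme does — Simpson's reversal.
Stratifying would compare teaching methods among students the teaching methods themselves sorted into mid-term attendance groups — a form of selection on an intermediate. The unconditioned pooled rates give the total causal effect.
So P(outcome | do(the self-study programme)) is just the pooled rate for the self-study programme: 368/750 = 0.491.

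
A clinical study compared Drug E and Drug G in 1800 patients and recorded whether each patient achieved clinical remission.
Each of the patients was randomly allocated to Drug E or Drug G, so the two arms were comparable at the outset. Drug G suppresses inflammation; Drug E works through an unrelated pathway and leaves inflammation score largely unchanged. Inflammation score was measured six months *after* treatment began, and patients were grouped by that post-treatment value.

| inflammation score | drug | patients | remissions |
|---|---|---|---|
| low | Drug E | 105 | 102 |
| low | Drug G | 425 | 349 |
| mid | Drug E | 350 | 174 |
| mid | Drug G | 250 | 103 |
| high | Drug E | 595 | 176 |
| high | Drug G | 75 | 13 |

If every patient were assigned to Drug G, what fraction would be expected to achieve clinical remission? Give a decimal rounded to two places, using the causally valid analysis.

0.62

Drug E is higher inside every inflammation score stratum but Drug G is higher in aggregate. Whether to stratify depends on how inflammation score relates to the drug.
Inflammation score here is a post-treatment variable shaped by the drug; conditioning on it would introduce bias rather than remove it. The overall comparison is the causal one.
So P(outcome | do(Drug G)) is just the pooled rate for Drug G: 465/750 = 0.620.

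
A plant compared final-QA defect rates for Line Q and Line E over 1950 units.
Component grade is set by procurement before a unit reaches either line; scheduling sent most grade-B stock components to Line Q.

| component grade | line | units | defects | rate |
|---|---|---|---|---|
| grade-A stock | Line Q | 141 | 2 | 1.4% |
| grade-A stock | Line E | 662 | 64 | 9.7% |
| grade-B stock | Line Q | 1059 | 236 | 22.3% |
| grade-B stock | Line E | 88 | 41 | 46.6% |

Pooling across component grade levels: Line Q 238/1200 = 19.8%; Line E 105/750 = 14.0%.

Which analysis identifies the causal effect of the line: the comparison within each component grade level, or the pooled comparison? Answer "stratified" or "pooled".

stratified

The component grade-specific comparison favours Line Q throughout, but the pooled figures favour Line E. The question is whether to condition on component grade.
Here component grade is a common cause — it drives both which line a case falls under and the outcome. The crude comparison mixes populations; the stratum-specific rates are the causally relevant ones.
Within each level — grade-A stock: 1.4% vs 9.7%; grade-B stock: 22.3% vs 46.6% — Line Q is lower every time.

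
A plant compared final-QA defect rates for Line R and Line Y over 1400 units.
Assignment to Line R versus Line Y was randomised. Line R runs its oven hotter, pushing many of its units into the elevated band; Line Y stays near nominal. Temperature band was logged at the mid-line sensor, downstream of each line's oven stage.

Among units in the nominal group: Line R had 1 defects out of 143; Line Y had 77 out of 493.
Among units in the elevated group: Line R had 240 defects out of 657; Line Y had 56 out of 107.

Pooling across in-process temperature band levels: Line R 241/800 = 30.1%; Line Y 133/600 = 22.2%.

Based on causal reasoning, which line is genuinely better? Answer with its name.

Line Y

Stratifying would compare lines among units the lines themselves sorted into in-process temperature band groups — a form of selection on an intermediate. The unconditioned pooled rates give the total causal effect.
Pooled: Line R 30.1% vs Line Y 22.2%; Line Y is lower overall.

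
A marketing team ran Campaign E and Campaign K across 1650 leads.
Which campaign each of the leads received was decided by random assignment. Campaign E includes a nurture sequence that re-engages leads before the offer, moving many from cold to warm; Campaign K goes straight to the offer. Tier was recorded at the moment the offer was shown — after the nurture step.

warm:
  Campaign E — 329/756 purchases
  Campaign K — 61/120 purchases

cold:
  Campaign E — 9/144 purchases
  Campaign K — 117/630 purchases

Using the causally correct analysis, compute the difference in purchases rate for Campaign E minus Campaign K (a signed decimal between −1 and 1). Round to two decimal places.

+0.14

Stratifying would compare campaigns among leads the campaigns themselves sorted into engagement tier groups — a form of selection on an intermediate. The unconditioned pooled rates give the total causal effect.
The causal difference is the pooled difference: 0.376 − 0.237 = +0.138.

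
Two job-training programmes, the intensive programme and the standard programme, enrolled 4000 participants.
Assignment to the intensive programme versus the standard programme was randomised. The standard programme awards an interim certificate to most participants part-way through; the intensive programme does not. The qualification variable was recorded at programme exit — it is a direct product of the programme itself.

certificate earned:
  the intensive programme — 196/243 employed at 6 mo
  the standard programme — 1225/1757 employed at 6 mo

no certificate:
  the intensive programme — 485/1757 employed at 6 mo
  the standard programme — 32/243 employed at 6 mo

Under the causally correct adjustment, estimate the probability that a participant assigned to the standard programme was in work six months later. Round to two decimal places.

0.63

Qualification attained during the programme lies on the pathway programme → qualification attained during the programme → outcome, so adjusting for it blocks the indirect effect. For the total causal effect of programme, use the unadjusted pooled rates.
So P(outcome | do(the standard programme)) is just the pooled rate for the standard programme: 1257/2000 = 0.628.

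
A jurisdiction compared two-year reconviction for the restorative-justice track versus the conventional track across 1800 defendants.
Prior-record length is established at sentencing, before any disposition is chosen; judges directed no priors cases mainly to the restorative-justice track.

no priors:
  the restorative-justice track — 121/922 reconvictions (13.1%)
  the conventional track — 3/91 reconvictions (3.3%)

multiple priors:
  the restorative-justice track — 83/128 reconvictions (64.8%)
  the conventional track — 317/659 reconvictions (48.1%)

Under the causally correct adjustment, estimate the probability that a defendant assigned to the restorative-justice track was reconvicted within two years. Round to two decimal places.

0.36

Within every prior-record length level the conventional track has the lower rate, yet pooled the restorative-justice track does — Simpson's reversal.
Since prior-record length is a pre-existing factor (not a product of the disposition) and it affects the outcome on its own, it is a confounder. The stratified rates, not the pooled rate, identify the causal effect.
Standardising the restorative-justice track to the population prior-record length mix: 0.563·121/922 + 0.437·83/128 = 0.357.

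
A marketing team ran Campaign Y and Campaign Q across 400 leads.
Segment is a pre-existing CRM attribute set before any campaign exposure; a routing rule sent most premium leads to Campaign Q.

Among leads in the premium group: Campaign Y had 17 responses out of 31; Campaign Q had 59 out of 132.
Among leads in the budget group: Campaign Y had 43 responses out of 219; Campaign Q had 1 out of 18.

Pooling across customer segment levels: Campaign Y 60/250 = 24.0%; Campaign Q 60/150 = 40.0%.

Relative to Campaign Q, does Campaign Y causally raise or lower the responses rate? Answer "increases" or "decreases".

Customer segment is set before the campaign has any effect — it is not caused by the campaign — and it independently drives the outcome. That makes it a confounder, so the causal comparison is within customer segment levels.
Within each level — premium: 54.8% vs 44.7%; budget: 19.6% vs 5.6% — Campaign Y is higher every time.

increases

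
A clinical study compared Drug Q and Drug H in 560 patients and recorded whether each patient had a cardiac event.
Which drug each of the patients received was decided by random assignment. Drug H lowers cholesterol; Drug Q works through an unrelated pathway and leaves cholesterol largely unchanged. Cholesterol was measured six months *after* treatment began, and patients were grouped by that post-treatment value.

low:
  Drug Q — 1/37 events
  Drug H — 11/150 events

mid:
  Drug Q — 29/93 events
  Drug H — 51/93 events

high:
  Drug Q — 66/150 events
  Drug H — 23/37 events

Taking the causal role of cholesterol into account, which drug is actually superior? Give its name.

Cholesterol is downstream of the drug. One should not condition on a consequence of treatment, so the overall rates are the right comparison.
Pooled: Drug Q 34.3% vs Drug H 30.4%; Drug H is lower overall.

Drug H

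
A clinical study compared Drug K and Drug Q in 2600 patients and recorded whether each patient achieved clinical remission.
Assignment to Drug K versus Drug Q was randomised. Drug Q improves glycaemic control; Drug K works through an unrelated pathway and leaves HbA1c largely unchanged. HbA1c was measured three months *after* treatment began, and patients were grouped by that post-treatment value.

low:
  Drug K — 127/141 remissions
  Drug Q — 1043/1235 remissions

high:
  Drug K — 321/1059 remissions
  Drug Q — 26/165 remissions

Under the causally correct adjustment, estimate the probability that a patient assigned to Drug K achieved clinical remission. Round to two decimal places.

0.37

Because the drug influences HbA1c, HbA1c is a post-treatment mediator, not a confounder. Stratifying on it would bias the estimate; the causal effect is the crude pooled difference.
So P(outcome | do(Drug K)) is just the pooled rate for Drug K: 448/1200 = 0.373.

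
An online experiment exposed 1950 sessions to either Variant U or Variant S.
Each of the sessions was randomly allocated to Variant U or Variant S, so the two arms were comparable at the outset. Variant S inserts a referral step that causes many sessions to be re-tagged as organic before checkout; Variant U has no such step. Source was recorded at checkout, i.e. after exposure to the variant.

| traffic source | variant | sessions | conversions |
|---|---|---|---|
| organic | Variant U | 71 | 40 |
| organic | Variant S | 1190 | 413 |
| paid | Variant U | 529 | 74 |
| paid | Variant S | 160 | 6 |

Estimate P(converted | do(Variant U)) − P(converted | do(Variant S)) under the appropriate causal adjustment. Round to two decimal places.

The stratified and pooled comparisons disagree (Variant U wins within each traffic source; Variant S wins overall), so the answer turns on the causal role of traffic source.
Stratifying would compare variants among sessions the variants themselves sorted into traffic source groups — a form of selection on an intermediate. The unconditioned pooled rates give the total causal effect.
The causal difference is the pooled difference: 0.190 − 0.310 = -0.120.

-0.12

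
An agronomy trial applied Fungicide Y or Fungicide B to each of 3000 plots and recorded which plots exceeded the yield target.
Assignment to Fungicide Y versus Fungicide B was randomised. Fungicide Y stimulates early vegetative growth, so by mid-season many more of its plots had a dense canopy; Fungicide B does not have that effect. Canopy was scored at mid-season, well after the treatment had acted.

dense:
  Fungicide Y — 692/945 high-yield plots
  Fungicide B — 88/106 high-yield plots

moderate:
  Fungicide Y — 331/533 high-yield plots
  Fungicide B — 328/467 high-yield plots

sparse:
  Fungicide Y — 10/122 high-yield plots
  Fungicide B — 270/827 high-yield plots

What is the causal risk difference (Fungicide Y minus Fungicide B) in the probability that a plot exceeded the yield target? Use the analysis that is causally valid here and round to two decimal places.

Mid-season canopy is recorded after the fungicide and is itself shifted by it — it sits on the causal path from fungicide to outcome. Conditioning on a mediator would strip out part of the effect we want; the pooled comparison gives the total causal effect.
The causal difference is the pooled difference: 0.646 − 0.490 = +0.156.

+0.16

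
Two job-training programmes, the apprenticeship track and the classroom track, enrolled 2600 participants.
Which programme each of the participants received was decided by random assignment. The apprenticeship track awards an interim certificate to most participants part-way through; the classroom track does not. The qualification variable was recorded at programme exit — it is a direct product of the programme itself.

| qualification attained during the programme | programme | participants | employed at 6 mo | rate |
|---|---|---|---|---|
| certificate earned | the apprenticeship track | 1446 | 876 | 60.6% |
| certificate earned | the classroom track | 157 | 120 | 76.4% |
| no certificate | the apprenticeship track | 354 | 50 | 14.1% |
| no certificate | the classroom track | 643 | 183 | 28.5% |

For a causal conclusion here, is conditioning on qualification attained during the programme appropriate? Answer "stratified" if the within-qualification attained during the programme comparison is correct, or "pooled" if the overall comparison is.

pooled

Stratifying would compare programmes among participants the programmes themselves sorted into qualification attained during the programme groups — a form of selection on an intermediate. The unconditioned pooled rates give the total causal effect.
Pooled: the apprenticeship track 51.4% vs the classroom track 37.9%; the apprenticeship track is higher overall.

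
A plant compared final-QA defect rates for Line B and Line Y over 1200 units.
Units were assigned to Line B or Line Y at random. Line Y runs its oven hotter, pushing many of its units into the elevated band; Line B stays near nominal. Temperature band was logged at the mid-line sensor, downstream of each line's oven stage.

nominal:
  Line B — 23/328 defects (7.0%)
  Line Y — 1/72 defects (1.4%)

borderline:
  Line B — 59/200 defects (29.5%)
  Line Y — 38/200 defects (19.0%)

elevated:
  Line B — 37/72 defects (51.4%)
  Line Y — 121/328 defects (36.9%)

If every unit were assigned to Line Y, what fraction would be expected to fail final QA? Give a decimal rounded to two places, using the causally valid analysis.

0.27

Within every in-process temperature band level Line Y has the lower rate, yet pooled Line B does — Simpson's reversal.
In-process temperature band lies on the pathway line → in-process temperature band → outcome, so adjusting for it blocks the indirect effect. For the total causal effect of line, use the unadjusted pooled rates.
So P(outcome | do(Line Y)) is just the pooled rate for Line Y: 160/600 = 0.267.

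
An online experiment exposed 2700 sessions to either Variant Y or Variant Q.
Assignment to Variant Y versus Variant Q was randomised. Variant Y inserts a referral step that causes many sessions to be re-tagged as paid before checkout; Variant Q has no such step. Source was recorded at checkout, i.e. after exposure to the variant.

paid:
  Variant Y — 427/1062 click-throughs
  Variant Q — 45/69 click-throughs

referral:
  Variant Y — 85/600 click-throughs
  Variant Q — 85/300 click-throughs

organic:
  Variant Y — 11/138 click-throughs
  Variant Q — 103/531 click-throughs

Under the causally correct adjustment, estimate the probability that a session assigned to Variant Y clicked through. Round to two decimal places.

Variant Q is higher inside every traffic source stratum but Variant Y is higher in aggregate. Whether to stratify depends on how traffic source relates to the variant.
Traffic source here is a post-treatment variable shaped by the variant; conditioning on it would introduce bias rather than remove it. The overall comparison is the causal one.
So P(outcome | do(Variant Y)) is just the pooled rate for Variant Y: 523/1800 = 0.291.

0.29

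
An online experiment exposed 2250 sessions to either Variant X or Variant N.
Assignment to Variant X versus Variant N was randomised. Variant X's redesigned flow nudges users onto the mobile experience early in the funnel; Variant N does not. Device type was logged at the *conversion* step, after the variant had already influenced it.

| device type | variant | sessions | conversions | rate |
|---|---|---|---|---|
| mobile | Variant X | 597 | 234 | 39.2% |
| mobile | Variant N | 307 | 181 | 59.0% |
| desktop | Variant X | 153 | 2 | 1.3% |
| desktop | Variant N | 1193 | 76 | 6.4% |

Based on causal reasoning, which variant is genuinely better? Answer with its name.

Variant X

Device type is recorded after the variant and is itself shifted by it — it sits on the causal path from variant to outcome. Conditioning on a mediator would strip out part of the effect we want; the pooled comparison gives the total causal effect.
Pooled: Variant X 31.5% vs Variant N 17.1%; Variant X is higher overall.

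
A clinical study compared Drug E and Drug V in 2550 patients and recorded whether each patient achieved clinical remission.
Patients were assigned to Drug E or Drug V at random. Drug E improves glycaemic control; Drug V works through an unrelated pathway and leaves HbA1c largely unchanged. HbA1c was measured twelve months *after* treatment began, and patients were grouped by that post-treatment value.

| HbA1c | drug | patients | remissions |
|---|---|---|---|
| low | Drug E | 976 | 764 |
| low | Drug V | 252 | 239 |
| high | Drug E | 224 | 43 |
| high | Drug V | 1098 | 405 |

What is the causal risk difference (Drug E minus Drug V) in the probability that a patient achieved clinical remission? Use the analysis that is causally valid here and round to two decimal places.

+0.20

Stratifying would compare drugs among patients the drugs themselves sorted into HbA1c groups — a form of selection on an intermediate. The unconditioned pooled rates give the total causal effect.
The causal difference is the pooled difference: 0.672 − 0.477 = +0.195.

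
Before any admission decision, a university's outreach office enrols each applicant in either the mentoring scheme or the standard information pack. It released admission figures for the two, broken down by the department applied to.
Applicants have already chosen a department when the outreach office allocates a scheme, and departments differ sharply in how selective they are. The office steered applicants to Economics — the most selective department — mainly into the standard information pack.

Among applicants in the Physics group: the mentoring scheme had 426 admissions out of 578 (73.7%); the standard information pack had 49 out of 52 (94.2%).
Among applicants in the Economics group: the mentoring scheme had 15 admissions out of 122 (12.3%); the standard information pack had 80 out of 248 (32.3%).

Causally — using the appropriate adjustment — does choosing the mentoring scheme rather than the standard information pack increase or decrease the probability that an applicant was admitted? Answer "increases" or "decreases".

decreases

the standard information pack is higher inside every department stratum but the mentoring scheme is higher in aggregate. Whether to stratify depends on how department relates to the outreach scheme.
Department differs across outreach schemes for reasons unrelated to any effect of the outreach scheme itself, and it separately predicts the outcome — a classic confounder. We must compare within department levels.
Within each level — Physics: 73.7% vs 94.2%; Economics: 12.3% vs 32.3% — the standard information pack is higher every time.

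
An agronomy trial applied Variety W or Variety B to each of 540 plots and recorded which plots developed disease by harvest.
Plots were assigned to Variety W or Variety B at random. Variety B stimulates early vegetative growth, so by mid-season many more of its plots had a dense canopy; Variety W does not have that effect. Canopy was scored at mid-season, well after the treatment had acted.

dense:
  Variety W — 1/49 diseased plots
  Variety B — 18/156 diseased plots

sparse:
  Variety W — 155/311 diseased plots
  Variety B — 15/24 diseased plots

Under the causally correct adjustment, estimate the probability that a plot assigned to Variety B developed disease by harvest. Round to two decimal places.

0.18

Variety W is lower inside every mid-season canopy stratum but Variety B is lower in aggregate. Whether to stratify depends on how mid-season canopy relates to the variety.
Mid-season canopy is downstream of the variety. One should not condition on a consequence of treatment, so the overall rates are the right comparison.
So P(outcome | do(Variety B)) is just the pooled rate for Variety B: 33/180 = 0.183.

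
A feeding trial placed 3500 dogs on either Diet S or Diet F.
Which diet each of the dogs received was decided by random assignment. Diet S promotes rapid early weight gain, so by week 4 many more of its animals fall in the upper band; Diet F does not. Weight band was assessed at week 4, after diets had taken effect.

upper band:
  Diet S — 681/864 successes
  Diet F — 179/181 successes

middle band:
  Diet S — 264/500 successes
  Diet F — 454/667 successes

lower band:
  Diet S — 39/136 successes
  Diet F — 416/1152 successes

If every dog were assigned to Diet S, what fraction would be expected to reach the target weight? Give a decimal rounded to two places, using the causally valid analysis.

The stratified and pooled comparisons disagree (Diet F wins within each week-4 weight band; Diet S wins overall), so the answer turns on the causal role of week-4 weight band.
Stratifying would compare diets among dogs the diets themselves sorted into week-4 weight band groups — a form of selection on an intermediate. The unconditioned pooled rates give the total causal effect.
So P(outcome | do(Diet S)) is just the pooled rate for Diet S: 984/1500 = 0.656.

0.66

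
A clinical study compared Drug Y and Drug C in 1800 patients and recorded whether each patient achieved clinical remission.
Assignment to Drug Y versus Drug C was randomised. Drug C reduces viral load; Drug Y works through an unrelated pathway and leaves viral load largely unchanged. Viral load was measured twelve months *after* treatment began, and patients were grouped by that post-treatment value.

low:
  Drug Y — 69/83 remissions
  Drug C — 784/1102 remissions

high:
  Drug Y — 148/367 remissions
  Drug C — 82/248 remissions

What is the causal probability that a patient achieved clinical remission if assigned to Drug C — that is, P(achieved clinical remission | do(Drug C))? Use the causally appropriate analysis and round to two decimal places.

Within every viral load level Drug Y has the higher rate, yet pooled Drug C does — Simpson's reversal.
Viral load lies on the pathway drug → viral load → outcome, so adjusting for it blocks the indirect effect. For the total causal effect of drug, use the unadjusted pooled rates.
So P(outcome | do(Drug C)) is just the pooled rate for Drug C: 866/1350 = 0.641.

0.64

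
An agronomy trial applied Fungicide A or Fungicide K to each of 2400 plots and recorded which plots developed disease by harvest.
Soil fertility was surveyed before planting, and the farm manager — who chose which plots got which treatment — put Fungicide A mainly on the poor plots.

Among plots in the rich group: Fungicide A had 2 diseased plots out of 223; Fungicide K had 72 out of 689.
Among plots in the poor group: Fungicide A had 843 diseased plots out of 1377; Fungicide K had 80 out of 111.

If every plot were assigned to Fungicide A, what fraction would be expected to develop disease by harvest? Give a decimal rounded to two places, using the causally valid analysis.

0.38

The stratified and pooled comparisons disagree (Fungicide A wins within each soil fertility; Fungicide K wins overall), so the answer turns on the causal role of soil fertility.
The imbalance in soil fertility arose from how plots were allocated, not from anything the fungicide did; and soil fertility independently affects the outcome. The pooled gap is confounded — condition on soil fertility.
Standardising Fungicide A to the population soil fertility mix: 0.380·2/223 + 0.620·843/1377 = 0.383.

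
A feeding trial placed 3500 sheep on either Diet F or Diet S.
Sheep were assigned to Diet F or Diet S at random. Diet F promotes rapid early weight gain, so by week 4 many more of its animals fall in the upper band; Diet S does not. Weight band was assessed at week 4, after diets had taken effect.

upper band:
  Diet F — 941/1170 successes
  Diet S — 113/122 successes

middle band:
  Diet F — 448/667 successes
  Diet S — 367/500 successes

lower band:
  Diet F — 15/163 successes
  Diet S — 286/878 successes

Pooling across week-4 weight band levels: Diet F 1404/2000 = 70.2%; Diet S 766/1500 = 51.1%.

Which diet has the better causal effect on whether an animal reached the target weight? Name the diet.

Diet F

Week-4 weight band here is a post-treatment variable shaped by the diet; conditioning on it would introduce bias rather than remove it. The overall comparison is the causal one.
Pooled: Diet F 70.2% vs Diet S 51.1%; Diet F is higher overall.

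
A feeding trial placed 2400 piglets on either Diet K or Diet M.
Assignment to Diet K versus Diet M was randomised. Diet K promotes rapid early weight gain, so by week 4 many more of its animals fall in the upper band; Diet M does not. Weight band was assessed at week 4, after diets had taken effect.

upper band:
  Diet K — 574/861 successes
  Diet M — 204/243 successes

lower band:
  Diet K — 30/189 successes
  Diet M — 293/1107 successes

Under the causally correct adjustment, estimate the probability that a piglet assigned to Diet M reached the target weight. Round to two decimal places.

Diet M is higher inside every week-4 weight band stratum but Diet K is higher in aggregate. Whether to stratify depends on how week-4 weight band relates to the diet.
The distribution of week-4 weight band is itself part of what the diet does — it is an intermediate outcome. Holding it fixed would remove that part of the effect; the total effect is the pooled difference.
So P(outcome | do(Diet M)) is just the pooled rate for Diet M: 497/1350 = 0.368.

0.37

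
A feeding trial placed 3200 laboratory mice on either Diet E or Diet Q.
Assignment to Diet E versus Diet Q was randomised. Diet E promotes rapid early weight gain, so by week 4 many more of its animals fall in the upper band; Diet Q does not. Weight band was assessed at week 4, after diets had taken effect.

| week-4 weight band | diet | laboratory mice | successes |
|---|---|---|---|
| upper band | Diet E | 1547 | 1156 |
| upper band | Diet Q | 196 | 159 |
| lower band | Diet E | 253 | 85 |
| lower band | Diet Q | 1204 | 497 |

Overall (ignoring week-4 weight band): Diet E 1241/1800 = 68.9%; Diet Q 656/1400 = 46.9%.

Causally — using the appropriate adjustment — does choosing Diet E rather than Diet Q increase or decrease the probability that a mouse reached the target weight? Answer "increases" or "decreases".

increases

Diet Q is higher inside every week-4 weight band stratum but Diet E is higher in aggregate. Whether to stratify depends on how week-4 weight band relates to the diet.
The distribution of week-4 weight band is itself part of what the diet does — it is an intermediate outcome. Holding it fixed would remove that part of the effect; the total effect is the pooled difference.
Pooled: Diet E 68.9% vs Diet Q 46.9%; Diet E is higher overall.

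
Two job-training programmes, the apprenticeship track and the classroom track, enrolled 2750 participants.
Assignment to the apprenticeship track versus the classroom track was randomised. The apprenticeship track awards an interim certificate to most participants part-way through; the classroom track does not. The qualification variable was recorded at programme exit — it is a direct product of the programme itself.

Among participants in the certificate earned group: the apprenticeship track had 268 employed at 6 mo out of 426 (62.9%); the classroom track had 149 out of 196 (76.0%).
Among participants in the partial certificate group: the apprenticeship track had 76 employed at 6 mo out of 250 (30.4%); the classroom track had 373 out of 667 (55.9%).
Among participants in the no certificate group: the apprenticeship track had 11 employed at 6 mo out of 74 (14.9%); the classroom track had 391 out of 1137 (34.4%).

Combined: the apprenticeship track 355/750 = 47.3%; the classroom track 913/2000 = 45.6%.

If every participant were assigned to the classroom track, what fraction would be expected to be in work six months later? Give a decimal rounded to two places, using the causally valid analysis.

The stratified and pooled comparisons disagree (the classroom track wins within each qualification attained during the programme; the apprenticeship track wins overall), so the answer turns on the causal role of qualification attained during the programme.
Qualification attained during the programme lies on the pathway programme → qualification attained during the programme → outcome, so adjusting for it blocks the indirect effect. For the total causal effect of programme, use the unadjusted pooled rates.
So P(outcome | do(the classroom track)) is just the pooled rate for the classroom track: 913/2000 = 0.457.

0.46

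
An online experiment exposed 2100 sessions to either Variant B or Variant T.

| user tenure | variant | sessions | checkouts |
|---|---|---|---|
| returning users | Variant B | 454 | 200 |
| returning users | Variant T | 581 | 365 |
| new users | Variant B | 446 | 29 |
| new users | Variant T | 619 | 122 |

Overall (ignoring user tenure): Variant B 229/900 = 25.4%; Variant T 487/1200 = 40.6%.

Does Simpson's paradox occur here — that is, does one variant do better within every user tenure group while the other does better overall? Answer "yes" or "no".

Within each user tenure level (returning users 44.1% vs 62.8%; new users 6.5% vs 19.7%), Variant T has the higher rate every time. Pooled: 25.4% vs 40.6% — Variant T has the higher rate overall. They agree.

no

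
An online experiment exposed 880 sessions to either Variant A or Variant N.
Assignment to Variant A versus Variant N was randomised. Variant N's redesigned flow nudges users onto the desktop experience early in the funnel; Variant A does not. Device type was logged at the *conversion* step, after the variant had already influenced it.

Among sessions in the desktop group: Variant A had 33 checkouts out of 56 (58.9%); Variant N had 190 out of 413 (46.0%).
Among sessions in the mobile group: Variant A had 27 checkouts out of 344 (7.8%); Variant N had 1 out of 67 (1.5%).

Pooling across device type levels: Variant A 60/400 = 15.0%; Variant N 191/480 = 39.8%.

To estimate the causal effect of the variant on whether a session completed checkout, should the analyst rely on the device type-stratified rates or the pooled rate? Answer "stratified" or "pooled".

pooled

The stratified and pooled comparisons disagree (Variant A wins within each device type; Variant N wins overall), so the answer turns on the causal role of device type.
Device type is recorded after the variant and is itself shifted by it — it sits on the causal path from variant to outcome. Conditioning on a mediator would strip out part of the effect we want; the pooled comparison gives the total causal effect.
Pooled: Variant A 15.0% vs Variant N 39.8%; Variant N is higher overall.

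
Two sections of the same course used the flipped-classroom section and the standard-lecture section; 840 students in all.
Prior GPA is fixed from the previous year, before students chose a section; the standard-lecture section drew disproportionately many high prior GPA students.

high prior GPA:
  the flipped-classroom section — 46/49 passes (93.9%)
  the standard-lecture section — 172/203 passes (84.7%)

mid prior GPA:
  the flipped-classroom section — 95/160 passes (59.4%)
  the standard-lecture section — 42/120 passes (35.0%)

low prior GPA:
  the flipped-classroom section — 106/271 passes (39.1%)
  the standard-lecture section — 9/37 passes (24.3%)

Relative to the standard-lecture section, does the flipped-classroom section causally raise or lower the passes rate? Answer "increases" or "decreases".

increases

The stratified and pooled comparisons disagree (the flipped-classroom section wins within each prior GPA band; the standard-lecture section wins overall), so the answer turns on the causal role of prior GPA band.
Nothing the teaching method does changes prior GPA band; the imbalance is an allocation artefact. With prior GPA band also predicting the outcome, the pooled figure is confounded, and the within-stratum comparison is the causal one.
Within each level — high prior GPA: 93.9% vs 84.7%; mid prior GPA: 59.4% vs 35.0%; low prior GPA: 39.1% vs 24.3% — the flipped-classroom section is higher every time.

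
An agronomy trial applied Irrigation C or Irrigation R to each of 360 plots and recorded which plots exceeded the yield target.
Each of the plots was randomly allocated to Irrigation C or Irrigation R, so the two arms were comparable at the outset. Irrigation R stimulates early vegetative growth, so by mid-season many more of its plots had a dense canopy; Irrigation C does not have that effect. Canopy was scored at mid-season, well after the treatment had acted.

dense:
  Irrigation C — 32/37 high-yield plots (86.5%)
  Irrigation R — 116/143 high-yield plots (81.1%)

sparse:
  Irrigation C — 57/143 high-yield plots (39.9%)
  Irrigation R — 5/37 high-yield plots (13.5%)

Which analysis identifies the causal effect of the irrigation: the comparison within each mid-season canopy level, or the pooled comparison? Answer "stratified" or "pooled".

Within every mid-season canopy level Irrigation C has the higher rate, yet pooled Irrigation R does — Simpson's reversal.
The distribution of mid-season canopy is itself part of what the irrigation does — it is an intermediate outcome. Holding it fixed would remove that part of the effect; the total effect is the pooled difference.
Pooled: Irrigation C 49.4% vs Irrigation R 67.2%; Irrigation R is higher overall.

pooled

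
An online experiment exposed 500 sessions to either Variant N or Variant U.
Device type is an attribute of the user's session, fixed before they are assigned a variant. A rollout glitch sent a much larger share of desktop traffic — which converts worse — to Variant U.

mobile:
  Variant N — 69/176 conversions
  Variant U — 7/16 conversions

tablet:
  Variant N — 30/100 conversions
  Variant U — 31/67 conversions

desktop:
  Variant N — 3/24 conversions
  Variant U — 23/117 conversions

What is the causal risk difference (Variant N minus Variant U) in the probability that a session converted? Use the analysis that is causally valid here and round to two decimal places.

-0.09

Device type is set before the variant has any effect — it is not caused by the variant — and it independently drives the outcome. That makes it a confounder, so the causal comparison is within device type levels.
Adjusting over the population distribution of device type: 0.384·(0.392−0.438) + 0.334·(0.300−0.463) + 0.282·(0.125−0.197) = -0.092.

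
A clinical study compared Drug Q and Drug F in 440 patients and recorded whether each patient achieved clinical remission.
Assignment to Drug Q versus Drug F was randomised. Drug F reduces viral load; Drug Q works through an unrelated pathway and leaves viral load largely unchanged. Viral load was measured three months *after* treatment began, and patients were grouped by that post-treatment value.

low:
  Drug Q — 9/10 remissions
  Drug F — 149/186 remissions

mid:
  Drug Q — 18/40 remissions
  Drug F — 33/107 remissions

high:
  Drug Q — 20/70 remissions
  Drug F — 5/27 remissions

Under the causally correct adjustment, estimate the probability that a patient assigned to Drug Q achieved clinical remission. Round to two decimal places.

The viral load-specific comparison favours Drug Q throughout, but the pooled figures favour Drug F. The question is whether to condition on viral load.
The distribution of viral load is itself part of what the drug does — it is an intermediate outcome. Holding it fixed would remove that part of the effect; the total effect is the pooled difference.
So P(outcome | do(Drug Q)) is just the pooled rate for Drug Q: 47/120 = 0.392.

0.39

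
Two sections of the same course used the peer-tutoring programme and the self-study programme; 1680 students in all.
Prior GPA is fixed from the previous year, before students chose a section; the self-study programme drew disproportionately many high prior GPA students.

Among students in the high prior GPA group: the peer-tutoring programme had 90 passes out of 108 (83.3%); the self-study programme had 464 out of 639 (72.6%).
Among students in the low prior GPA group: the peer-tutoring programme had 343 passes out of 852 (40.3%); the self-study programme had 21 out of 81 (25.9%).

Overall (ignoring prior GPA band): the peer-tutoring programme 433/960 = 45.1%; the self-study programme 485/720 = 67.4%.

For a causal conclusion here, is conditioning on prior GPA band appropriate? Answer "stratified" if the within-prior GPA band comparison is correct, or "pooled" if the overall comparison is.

stratified

Prior GPA band is set before the teaching method has any effect — it is not caused by the teaching method — and it independently drives the outcome. That makes it a confounder, so the causal comparison is within prior GPA band levels.
Within each level — high prior GPA: 83.3% vs 72.6%; low prior GPA: 40.3% vs 25.9% — the peer-tutoring programme is higher every time.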